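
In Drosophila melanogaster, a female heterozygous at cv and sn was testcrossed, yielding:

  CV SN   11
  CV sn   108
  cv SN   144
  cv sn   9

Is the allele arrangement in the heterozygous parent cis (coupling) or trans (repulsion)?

The two most frequent classes are CV sn (108) and cv SN (144); these are the parental (non-recombinant) types.
So the F1 carried CV sn on one chromosome and cv SN on the other — the recessive alleles are on opposite chromosomes (trans / repulsion).

trans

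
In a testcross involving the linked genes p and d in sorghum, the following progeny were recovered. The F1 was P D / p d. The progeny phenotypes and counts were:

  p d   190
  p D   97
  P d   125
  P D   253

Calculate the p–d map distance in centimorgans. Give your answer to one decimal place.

33.4 centimorgans

The recombinant classes are P d and p D: 125 + 97 = 222.
Recombination frequency = 222/665 = 0.3338 ≈ 33.4%, i.e. 33.4 centimorgans.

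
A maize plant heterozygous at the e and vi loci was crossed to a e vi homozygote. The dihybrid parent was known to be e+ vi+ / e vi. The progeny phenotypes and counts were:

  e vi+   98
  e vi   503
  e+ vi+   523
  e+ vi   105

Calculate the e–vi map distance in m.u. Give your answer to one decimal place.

The recombinant classes are e+ vi and e vi+: 105 + 98 = 203.
Recombination frequency = 203/1229 = 0.1652 ≈ 16.5%, i.e. 16.5 m.u.

16.5 m.u.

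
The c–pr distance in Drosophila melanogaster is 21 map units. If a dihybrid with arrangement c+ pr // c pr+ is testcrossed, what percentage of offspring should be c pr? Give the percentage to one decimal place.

10.5%

A map distance of 21 map units corresponds to a recombination frequency of 0.210.
The F1 is c+ pr / c pr+, so c pr is a recombinant gamete class with expected frequency r/2 = 0.210/2 = 0.1050.
That is 0.1050 = 10.5% of the progeny.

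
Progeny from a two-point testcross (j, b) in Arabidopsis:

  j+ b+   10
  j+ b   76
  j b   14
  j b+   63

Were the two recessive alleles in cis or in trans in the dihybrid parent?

The two most frequent classes are j+ b (76) and j b+ (63); these are the parental (non-recombinant) types.
So the F1 carried j+ b on one chromosome and j b+ on the other — the recessive alleles are on opposite chromosomes (trans / repulsion).

trans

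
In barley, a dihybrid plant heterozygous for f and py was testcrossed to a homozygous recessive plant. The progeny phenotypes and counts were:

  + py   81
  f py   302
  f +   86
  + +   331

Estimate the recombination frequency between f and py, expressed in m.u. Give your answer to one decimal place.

20.9 m.u.

The two most frequent classes, + + (331) and f py (302), are the parental types, so the F1 was + + / f py.
The recombinant classes are + py and f +: 81 + 86 = 167.
Recombination frequency = 167/800 = 0.2087 ≈ 20.9%, i.e. 20.9 m.u.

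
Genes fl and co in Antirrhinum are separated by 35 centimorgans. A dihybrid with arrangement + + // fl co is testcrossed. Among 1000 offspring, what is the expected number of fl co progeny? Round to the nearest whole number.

325

A map distance of 35 centimorgans corresponds to a recombination frequency of 0.350.
The F1 is + + / fl co, so fl co is a parental gamete class with expected frequency (1 − r)/2 = 0.650/2 = 0.3250.
Expected number = 0.3250 × 1000 = 325.00 ≈ 325.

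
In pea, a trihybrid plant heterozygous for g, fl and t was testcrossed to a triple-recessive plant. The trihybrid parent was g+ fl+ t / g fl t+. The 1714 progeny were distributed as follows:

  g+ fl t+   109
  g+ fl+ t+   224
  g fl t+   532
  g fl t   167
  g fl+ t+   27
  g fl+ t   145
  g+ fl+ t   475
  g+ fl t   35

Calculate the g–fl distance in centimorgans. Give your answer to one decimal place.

18.4 centimorgans

The two rarest classes, g+ fl t and g fl+ t+, are the double crossovers. Comparing them with the parentals, only the fl allele has switched, so fl is the middle locus and the order is g – fl – t.
Crossovers in the g–fl interval produce the single-crossover classes g fl+ t and g+ fl t+ (145 + 109 = 254) plus the double crossovers (62).
RF(g–fl) = (254 + 62) / 1714 = 316/1714 = 0.1844 → 18.4 centimorgans.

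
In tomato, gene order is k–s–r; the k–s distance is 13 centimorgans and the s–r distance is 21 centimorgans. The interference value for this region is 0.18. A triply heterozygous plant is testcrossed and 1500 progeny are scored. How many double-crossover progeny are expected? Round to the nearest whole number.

Map distances give recombination frequencies of 0.130 and 0.210 for the two intervals.
With interference 0.18 (so coincidence = 0.82), expected double-crossover frequency = 0.130 × 0.210 × 0.82 = 0.02239.
Expected number = 0.02239 × 1500 = 33.58 ≈ 34.

34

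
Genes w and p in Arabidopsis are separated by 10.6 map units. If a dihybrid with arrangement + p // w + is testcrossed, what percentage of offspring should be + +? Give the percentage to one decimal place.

5.3%

A map distance of 10.6 map units corresponds to a recombination frequency of 0.106.
The F1 is + p / w +, so + + is a recombinant gamete class with expected frequency r/2 = 0.106/2 = 0.0530.
That is 0.0530 = 5.3% of the progeny.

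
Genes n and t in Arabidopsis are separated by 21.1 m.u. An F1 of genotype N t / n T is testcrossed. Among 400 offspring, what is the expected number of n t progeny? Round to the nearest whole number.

42

A map distance of 21.1 m.u. corresponds to a recombination frequency of 0.211.
The F1 is N t / n T, so n t is a recombinant gamete class with expected frequency r/2 = 0.211/2 = 0.1055.
Expected number = 0.1055 × 400 = 42.20 ≈ 42.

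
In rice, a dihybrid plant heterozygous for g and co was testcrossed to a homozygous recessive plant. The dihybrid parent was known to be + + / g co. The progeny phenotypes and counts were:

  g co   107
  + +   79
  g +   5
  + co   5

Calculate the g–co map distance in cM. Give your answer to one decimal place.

The recombinant classes are + co and g +: 5 + 5 = 10.
Recombination frequency = 10/196 = 0.0510 ≈ 5.1%, i.e. 5.1 cM.

5.1 cM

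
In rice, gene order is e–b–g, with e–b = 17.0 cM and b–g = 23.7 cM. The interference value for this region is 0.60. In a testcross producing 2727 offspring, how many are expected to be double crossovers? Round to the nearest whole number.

Map distances give recombination frequencies of 0.170 and 0.237 for the two intervals.
With interference 0.60 (so coincidence = 0.40), expected double-crossover frequency = 0.170 × 0.237 × 0.40 = 0.01612.
Expected number = 0.01612 × 2727 = 43.95 ≈ 44.

44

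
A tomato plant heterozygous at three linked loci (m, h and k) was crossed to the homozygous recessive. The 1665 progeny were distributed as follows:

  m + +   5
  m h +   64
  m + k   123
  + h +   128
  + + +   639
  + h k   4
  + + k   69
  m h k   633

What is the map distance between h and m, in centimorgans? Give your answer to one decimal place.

The two most frequent reciprocal classes, + + + and m h k, are the parental types, so the F1 was + + + / m h k.
The two rarest classes, m + + and + h k, are the double crossovers. Comparing them with the parentals, only the m allele has switched, so m is the middle locus and the order is k – m – h.
Crossovers in the m–h interval produce the single-crossover classes + h + and m + k (128 + 123 = 251) plus the double crossovers (9).
RF(m–h) = (251 + 9) / 1665 = 260/1665 = 0.1562 → 15.6 centimorgans.

15.6 centimorgans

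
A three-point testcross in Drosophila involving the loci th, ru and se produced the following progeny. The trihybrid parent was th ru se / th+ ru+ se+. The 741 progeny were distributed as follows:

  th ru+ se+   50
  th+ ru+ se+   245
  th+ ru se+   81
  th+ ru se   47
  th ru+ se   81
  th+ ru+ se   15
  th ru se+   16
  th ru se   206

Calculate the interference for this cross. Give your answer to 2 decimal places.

The two rarest classes, th ru se+ and th+ ru+ se, are the double crossovers. Comparing them with the parentals, only the se allele has switched, so se is the middle locus and the order is ru – se – th.
ru–se: (162 + 31)/741 = 0.2605; se–th: (97 + 31)/741 = 0.1727.
Expected DCO frequency = 0.2605 × 0.1727 ≈ 0.04499; observed = 31/741 ≈ 0.04184.
Coefficient of coincidence = 0.04184/0.04499 ≈ 0.93; interference = 1 − 0.93 = 0.07.

0.07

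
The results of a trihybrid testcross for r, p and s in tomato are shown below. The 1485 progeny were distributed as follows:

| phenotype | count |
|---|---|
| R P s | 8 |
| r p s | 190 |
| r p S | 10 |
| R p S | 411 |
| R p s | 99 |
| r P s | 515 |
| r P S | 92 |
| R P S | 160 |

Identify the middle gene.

The two most frequent reciprocal classes, r P s and R p S, are the parental types, so the F1 was r P s / R p S.
The two rarest classes, R P s and r p S, are the double crossovers. Comparing them with the parentals, only the r allele has switched, so r is the middle locus and the order is p – r – s.

r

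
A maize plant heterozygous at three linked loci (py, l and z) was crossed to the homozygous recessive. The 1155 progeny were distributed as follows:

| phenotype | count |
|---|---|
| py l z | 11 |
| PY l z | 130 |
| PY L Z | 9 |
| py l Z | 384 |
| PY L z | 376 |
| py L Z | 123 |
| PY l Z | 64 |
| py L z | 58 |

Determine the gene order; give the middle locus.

The two most frequent reciprocal classes, PY L z and py l Z, are the parental types, so the F1 was PY L z / py l Z.
The two rarest classes, PY L Z and py l z, are the double crossovers. Comparing them with the parentals, only the z allele has switched, so z is the middle locus and the order is l – z – py.

z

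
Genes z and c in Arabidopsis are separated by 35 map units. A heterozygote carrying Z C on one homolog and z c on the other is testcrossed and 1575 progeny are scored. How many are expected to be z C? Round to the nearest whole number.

276

A map distance of 35 map units corresponds to a recombination frequency of 0.350.
The F1 is Z C / z c, so z C is a recombinant gamete class with expected frequency r/2 = 0.350/2 = 0.1750.
Expected number = 0.1750 × 1575 = 275.62 ≈ 276.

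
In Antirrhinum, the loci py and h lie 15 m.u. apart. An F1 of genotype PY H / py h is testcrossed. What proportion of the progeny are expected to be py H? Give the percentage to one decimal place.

A map distance of 15 m.u. corresponds to a recombination frequency of 0.150.
The F1 is PY H / py h, so py H is a recombinant gamete class with expected frequency r/2 = 0.150/2 = 0.0750.
That is 0.0750 = 7.5% of the progeny.

7.5%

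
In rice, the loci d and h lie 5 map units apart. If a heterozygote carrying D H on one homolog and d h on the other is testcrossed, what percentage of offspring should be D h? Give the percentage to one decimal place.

A map distance of 5 map units corresponds to a recombination frequency of 0.050.
The F1 is D H / d h, so D h is a recombinant gamete class with expected frequency r/2 = 0.050/2 = 0.0250.
That is 0.0250 = 2.5% of the progeny.

2.5%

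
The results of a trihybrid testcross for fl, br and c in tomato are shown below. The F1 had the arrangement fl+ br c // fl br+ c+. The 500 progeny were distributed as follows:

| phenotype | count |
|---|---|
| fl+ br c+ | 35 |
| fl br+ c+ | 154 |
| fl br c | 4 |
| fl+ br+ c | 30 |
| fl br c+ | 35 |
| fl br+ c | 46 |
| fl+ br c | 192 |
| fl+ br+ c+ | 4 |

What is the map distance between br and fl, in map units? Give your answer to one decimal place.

The two rarest classes, fl br c and fl+ br+ c+, are the double crossovers. Comparing them with the parentals, only the fl allele has switched, so fl is the middle locus and the order is br – fl – c.
Crossovers in the br–fl interval produce the single-crossover classes fl+ br+ c and fl br c+ (30 + 35 = 65) plus the double crossovers (8).
RF(br–fl) = (65 + 8) / 500 = 73/500 = 0.1460 → 14.6 map units.

14.6 map units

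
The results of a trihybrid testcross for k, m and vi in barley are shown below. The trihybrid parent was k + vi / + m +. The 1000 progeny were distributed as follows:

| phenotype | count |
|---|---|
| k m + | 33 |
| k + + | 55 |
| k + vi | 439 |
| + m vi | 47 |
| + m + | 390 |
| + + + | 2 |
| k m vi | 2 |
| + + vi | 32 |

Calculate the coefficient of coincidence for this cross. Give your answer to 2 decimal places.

0.55

The two rarest classes, k m vi and + + +, are the double crossovers. Comparing them with the parentals, only the m allele has switched, so m is the middle locus and the order is k – m – vi.
k–m: (65 + 4)/1000 = 0.0690; m–vi: (102 + 4)/1000 = 0.1060.
Expected DCO frequency = 0.0690 × 0.1060 ≈ 0.00731; observed = 4/1000 ≈ 0.00400.
Coefficient of coincidence = 0.00400/0.00731 ≈ 0.55.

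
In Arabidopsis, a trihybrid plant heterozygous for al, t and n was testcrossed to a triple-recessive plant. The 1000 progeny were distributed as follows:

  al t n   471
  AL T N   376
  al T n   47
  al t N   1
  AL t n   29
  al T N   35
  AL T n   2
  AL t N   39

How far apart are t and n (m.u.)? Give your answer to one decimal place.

The two most frequent reciprocal classes, AL T N and al t n, are the parental types, so the F1 was AL T N / al t n.
The two rarest classes, AL T n and al t N, are the double crossovers. Comparing them with the parentals, only the n allele has switched, so n is the middle locus and the order is t – n – al.
Crossovers in the t–n interval produce the single-crossover classes AL t N and al T n (39 + 47 = 86) plus the double crossovers (3).
RF(t–n) = (86 + 3) / 1000 = 89/1000 = 0.0890 → 8.9 m.u.

8.9 m.u.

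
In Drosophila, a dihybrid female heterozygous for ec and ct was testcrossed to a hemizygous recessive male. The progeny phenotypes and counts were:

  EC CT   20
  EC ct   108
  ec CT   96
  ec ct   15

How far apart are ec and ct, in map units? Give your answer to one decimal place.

The two most frequent classes, EC ct (108) and ec CT (96), are the parental types, so the F1 was EC ct / ec CT.
The recombinant classes are EC CT and ec ct: 20 + 15 = 35.
Recombination frequency = 35/239 = 0.1464 ≈ 14.6%, i.e. 14.6 map units.

14.6 map units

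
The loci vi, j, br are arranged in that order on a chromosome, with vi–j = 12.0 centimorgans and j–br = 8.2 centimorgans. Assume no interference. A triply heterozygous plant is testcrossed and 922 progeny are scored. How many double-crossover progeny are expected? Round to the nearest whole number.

9

Map distances give recombination frequencies of 0.120 and 0.082 for the two intervals.
With no interference, expected double-crossover frequency = 0.120 × 0.082 = 0.00984.
Expected number = 0.00984 × 922 = 9.07 ≈ 9.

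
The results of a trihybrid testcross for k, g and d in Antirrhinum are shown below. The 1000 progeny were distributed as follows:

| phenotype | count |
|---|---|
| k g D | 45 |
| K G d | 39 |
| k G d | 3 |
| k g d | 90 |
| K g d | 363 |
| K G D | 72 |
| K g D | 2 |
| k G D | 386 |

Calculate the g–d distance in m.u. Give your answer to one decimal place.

The two most frequent reciprocal classes, k G D and K g d, are the parental types, so the F1 was k G D / K g d.
The two rarest classes, k G d and K g D, are the double crossovers. Comparing them with the parentals, only the d allele has switched, so d is the middle locus and the order is g – d – k.
Crossovers in the g–d interval produce the single-crossover classes k g D and K G d (45 + 39 = 84) plus the double crossovers (5).
RF(g–d) = (84 + 5) / 1000 = 89/1000 = 0.0890 → 8.9 m.u.

8.9 m.u.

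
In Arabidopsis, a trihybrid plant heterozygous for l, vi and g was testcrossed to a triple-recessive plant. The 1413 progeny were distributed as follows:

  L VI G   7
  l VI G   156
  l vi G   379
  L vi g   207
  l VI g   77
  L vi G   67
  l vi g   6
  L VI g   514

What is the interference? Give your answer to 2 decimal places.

0.69

The two most frequent reciprocal classes, l vi G and L VI g, are the parental types, so the F1 was l vi G / L VI g.
The two rarest classes, l vi g and L VI G, are the double crossovers. Comparing them with the parentals, only the g allele has switched, so g is the middle locus and the order is vi – g – l.
vi–g: (363 + 13)/1413 = 0.2661; g–l: (144 + 13)/1413 = 0.1111.
Expected DCO frequency = 0.2661 × 0.1111 ≈ 0.02956; observed = 13/1413 ≈ 0.00920.
Coefficient of coincidence = 0.00920/0.02956 ≈ 0.31; interference = 1 − 0.31 = 0.69.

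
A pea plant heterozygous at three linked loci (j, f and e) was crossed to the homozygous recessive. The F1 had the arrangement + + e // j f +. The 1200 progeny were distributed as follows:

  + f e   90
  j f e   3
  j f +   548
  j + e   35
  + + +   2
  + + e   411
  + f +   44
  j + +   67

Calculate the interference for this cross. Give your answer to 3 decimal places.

The two rarest classes, + + + and j f e, are the double crossovers. Comparing them with the parentals, only the e allele has switched, so e is the middle locus and the order is f – e – j.
f–e: (157 + 5)/1200 = 0.1350; e–j: (79 + 5)/1200 = 0.0700.
Expected DCO frequency = 0.1350 × 0.0700 ≈ 0.00945; observed = 5/1200 ≈ 0.00417.
Coefficient of coincidence = 0.00417/0.00945 ≈ 0.441; interference = 1 − 0.441 = 0.559.

0.559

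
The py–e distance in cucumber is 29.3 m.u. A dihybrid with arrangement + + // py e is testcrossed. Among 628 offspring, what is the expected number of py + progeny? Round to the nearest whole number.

A map distance of 29.3 m.u. corresponds to a recombination frequency of 0.293.
The F1 is + + / py e, so py + is a recombinant gamete class with expected frequency r/2 = 0.293/2 = 0.1465.
Expected number = 0.1465 × 628 = 92.00 ≈ 92.

92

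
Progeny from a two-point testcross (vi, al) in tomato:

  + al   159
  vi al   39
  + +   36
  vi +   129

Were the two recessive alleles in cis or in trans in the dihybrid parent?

trans

The two most frequent classes are + al (159) and vi + (129); these are the parental (non-recombinant) types.
So the F1 carried + al on one chromosome and vi + on the other — the recessive alleles are on opposite chromosomes (trans / repulsion).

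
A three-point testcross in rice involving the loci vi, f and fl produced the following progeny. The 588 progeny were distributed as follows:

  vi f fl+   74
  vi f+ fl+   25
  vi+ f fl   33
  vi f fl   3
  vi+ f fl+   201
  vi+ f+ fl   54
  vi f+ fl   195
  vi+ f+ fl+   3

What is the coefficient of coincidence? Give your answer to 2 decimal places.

0.41

The two most frequent reciprocal classes, vi+ f fl+ and vi f+ fl, are the parental types, so the F1 was vi+ f fl+ / vi f+ fl.
The two rarest classes, vi+ f+ fl+ and vi f fl, are the double crossovers. Comparing them with the parentals, only the f allele has switched, so f is the middle locus and the order is fl – f – vi.
fl–f: (58 + 6)/588 = 0.1088; f–vi: (128 + 6)/588 = 0.2279.
Expected DCO frequency = 0.1088 × 0.2279 ≈ 0.02480; observed = 6/588 ≈ 0.01020.
Coefficient of coincidence = 0.01020/0.02480 ≈ 0.41.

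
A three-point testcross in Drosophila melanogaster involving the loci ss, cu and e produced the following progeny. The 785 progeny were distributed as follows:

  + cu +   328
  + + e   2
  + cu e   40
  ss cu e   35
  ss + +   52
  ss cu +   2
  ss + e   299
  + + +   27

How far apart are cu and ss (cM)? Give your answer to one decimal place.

The two most frequent reciprocal classes, ss + e and + cu +, are the parental types, so the F1 was ss + e / + cu +.
The two rarest classes, + + e and ss cu +, are the double crossovers. Comparing them with the parentals, only the ss allele has switched, so ss is the middle locus and the order is e – ss – cu.
Crossovers in the ss–cu interval produce the single-crossover classes ss cu e and + + + (35 + 27 = 62) plus the double crossovers (4).
RF(ss–cu) = (62 + 4) / 785 = 66/785 = 0.0841 → 8.4 cM.

8.4 cM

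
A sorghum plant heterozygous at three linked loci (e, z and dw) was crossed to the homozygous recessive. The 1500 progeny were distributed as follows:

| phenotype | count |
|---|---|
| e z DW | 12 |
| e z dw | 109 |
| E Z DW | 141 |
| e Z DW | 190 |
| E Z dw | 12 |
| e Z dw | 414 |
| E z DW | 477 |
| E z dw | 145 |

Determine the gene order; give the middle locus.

The two most frequent reciprocal classes, E z DW and e Z dw, are the parental types, so the F1 was E z DW / e Z dw.
The two rarest classes, e z DW and E Z dw, are the double crossovers. Comparing them with the parentals, only the e allele has switched, so e is the middle locus and the order is z – e – dw.

e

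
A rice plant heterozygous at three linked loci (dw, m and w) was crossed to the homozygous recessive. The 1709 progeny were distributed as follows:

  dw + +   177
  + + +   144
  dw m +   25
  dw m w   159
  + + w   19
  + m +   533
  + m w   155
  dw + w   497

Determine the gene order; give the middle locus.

The two most frequent reciprocal classes, + m + and dw + w, are the parental types, so the F1 was + m + / dw + w.
The two rarest classes, dw m + and + + w, are the double crossovers. Comparing them with the parentals, only the dw allele has switched, so dw is the middle locus and the order is w – dw – m.

dw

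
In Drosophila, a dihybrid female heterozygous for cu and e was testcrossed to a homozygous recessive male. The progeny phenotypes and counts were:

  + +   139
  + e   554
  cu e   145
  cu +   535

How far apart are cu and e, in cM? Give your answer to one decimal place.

20.7 cM

The two most frequent classes, + e (554) and cu + (535), are the parental types, so the F1 was + e / cu +.
The recombinant classes are + + and cu e: 139 + 145 = 284.
Recombination frequency = 284/1373 = 0.2068 ≈ 20.7%, i.e. 20.7 cM.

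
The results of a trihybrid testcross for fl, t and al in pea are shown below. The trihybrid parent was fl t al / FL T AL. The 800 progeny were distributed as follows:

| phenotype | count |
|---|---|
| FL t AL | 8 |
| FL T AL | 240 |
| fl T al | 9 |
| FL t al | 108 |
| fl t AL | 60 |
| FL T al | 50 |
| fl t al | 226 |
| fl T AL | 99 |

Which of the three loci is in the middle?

The two rarest classes, fl T al and FL t AL, are the double crossovers. Comparing them with the parentals, only the t allele has switched, so t is the middle locus and the order is al – t – fl.

t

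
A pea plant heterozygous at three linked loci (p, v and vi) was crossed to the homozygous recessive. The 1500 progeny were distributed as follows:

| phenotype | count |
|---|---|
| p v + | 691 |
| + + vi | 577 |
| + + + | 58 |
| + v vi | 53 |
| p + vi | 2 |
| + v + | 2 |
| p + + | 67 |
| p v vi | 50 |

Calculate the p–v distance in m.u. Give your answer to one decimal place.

8.3 m.u.

The two most frequent reciprocal classes, + + vi and p v +, are the parental types, so the F1 was + + vi / p v +.
The two rarest classes, p + vi and + v +, are the double crossovers. Comparing them with the parentals, only the p allele has switched, so p is the middle locus and the order is v – p – vi.
Crossovers in the v–p interval produce the single-crossover classes + v vi and p + + (53 + 67 = 120) plus the double crossovers (4).
RF(v–p) = (120 + 4) / 1500 = 124/1500 = 0.0827 → 8.3 m.u.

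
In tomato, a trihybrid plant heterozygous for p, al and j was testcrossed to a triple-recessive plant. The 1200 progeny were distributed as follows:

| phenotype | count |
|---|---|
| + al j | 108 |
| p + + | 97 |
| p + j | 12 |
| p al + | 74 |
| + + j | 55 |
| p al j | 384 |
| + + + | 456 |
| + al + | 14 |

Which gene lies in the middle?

al

The two most frequent reciprocal classes, + + + and p al j, are the parental types, so the F1 was + + + / p al j.
The two rarest classes, + al + and p + j, are the double crossovers. Comparing them with the parentals, only the al allele has switched, so al is the middle locus and the order is j – al – p.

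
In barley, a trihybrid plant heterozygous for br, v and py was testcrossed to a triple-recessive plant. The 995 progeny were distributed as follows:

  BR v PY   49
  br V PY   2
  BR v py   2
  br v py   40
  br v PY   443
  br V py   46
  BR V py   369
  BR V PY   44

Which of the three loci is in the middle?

The two most frequent reciprocal classes, br v PY and BR V py, are the parental types, so the F1 was br v PY / BR V py.
The two rarest classes, br V PY and BR v py, are the double crossovers. Comparing them with the parentals, only the v allele has switched, so v is the middle locus and the order is py – v – br.

v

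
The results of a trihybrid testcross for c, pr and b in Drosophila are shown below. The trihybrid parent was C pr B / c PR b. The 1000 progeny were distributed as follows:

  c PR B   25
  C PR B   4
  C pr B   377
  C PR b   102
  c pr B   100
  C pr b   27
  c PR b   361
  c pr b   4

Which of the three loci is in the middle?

The two rarest classes, C PR B and c pr b, are the double crossovers. Comparing them with the parentals, only the pr allele has switched, so pr is the middle locus and the order is c – pr – b.

pr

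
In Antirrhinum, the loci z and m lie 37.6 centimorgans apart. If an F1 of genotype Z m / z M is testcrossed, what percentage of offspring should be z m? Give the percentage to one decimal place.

18.8%

A map distance of 37.6 centimorgans corresponds to a recombination frequency of 0.376.
The F1 is Z m / z M, so z m is a recombinant gamete class with expected frequency r/2 = 0.376/2 = 0.1880.
That is 0.1880 = 18.8% of the progeny.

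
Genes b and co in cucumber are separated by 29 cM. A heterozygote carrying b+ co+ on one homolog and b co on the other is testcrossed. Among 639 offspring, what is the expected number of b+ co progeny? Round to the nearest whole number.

A map distance of 29 cM corresponds to a recombination frequency of 0.290.
The F1 is b+ co+ / b co, so b+ co is a recombinant gamete class with expected frequency r/2 = 0.290/2 = 0.1450.
Expected number = 0.1450 × 639 = 92.65 ≈ 93.

93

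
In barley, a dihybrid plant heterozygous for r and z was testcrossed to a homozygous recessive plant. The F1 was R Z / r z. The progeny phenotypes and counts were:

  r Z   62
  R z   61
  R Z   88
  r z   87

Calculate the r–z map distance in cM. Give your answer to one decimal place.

The recombinant classes are R z and r Z: 61 + 62 = 123.
Recombination frequency = 123/298 = 0.4128 ≈ 41.3%, i.e. 41.3 cM.

41.3 cM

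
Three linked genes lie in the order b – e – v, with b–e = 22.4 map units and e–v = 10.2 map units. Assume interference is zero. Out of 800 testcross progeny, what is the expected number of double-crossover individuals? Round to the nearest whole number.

Map distances give recombination frequencies of 0.224 and 0.102 for the two intervals.
With no interference, expected double-crossover frequency = 0.224 × 0.102 = 0.02285.
Expected number = 0.02285 × 800 = 18.28 ≈ 18.

18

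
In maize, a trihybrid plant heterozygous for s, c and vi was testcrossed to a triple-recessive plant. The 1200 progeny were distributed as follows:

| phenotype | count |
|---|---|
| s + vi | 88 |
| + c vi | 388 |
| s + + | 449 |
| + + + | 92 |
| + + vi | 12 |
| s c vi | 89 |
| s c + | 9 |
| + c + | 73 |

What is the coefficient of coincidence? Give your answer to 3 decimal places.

0.685

The two most frequent reciprocal classes, + c vi and s + +, are the parental types, so the F1 was + c vi / s + +.
The two rarest classes, + + vi and s c +, are the double crossovers. Comparing them with the parentals, only the c allele has switched, so c is the middle locus and the order is vi – c – s.
vi–c: (161 + 21)/1200 = 0.1517; c–s: (181 + 21)/1200 = 0.1683.
Expected DCO frequency = 0.1517 × 0.1683 ≈ 0.02553; observed = 21/1200 ≈ 0.01750.
Coefficient of coincidence = 0.01750/0.02553 ≈ 0.685.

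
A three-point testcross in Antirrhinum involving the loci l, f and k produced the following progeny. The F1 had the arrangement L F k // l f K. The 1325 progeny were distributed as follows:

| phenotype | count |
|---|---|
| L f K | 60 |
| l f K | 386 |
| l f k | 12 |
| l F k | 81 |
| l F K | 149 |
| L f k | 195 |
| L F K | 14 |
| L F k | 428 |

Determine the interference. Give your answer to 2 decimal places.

0.44

The two rarest classes, L F K and l f k, are the double crossovers. Comparing them with the parentals, only the k allele has switched, so k is the middle locus and the order is l – k – f.
l–k: (141 + 26)/1325 = 0.1260; k–f: (344 + 26)/1325 = 0.2792.
Expected DCO frequency = 0.1260 × 0.2792 ≈ 0.03518; observed = 26/1325 ≈ 0.01962.
Coefficient of coincidence = 0.01962/0.03518 ≈ 0.56; interference = 1 − 0.56 = 0.44.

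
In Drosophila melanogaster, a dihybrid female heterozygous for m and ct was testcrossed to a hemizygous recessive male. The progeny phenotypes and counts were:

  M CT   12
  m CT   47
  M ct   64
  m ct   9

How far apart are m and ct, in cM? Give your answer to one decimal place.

The two most frequent classes, M ct (64) and m CT (47), are the parental types, so the F1 was M ct / m CT.
The recombinant classes are M CT and m ct: 12 + 9 = 21.
Recombination frequency = 21/132 = 0.1591 ≈ 15.9%, i.e. 15.9 cM.

15.9 cM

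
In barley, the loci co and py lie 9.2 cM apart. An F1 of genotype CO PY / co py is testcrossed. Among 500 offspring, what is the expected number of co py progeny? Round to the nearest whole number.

A map distance of 9.2 cM corresponds to a recombination frequency of 0.092.
The F1 is CO PY / co py, so co py is a parental gamete class with expected frequency (1 − r)/2 = 0.908/2 = 0.4540.
Expected number = 0.4540 × 500 = 227.00 ≈ 227.

227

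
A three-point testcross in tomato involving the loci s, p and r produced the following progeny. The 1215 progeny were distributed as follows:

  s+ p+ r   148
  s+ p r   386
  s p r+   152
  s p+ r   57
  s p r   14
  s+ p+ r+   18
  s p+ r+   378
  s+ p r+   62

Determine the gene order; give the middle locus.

s

The two most frequent reciprocal classes, s+ p r and s p+ r+, are the parental types, so the F1 was s+ p r / s p+ r+.
The two rarest classes, s p r and s+ p+ r+, are the double crossovers. Comparing them with the parentals, only the s allele has switched, so s is the middle locus and the order is p – s – r.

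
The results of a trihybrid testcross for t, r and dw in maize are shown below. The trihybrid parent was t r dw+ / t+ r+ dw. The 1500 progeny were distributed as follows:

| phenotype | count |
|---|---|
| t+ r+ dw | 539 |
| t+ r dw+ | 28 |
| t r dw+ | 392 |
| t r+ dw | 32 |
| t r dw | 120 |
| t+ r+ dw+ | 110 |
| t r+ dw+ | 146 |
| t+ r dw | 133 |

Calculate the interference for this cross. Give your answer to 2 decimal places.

The two rarest classes, t+ r dw+ and t r+ dw, are the double crossovers. Comparing them with the parentals, only the t allele has switched, so t is the middle locus and the order is dw – t – r.
dw–t: (230 + 60)/1500 = 0.1933; t–r: (279 + 60)/1500 = 0.2260.
Expected DCO frequency = 0.1933 × 0.2260 ≈ 0.04369; observed = 60/1500 ≈ 0.04000.
Coefficient of coincidence = 0.04000/0.04369 ≈ 0.92; interference = 1 − 0.92 = 0.08.

0.08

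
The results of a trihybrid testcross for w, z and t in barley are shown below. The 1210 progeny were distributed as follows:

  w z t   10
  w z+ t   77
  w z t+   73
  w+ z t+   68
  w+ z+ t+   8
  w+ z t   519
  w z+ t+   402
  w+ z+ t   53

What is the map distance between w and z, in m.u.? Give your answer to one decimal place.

The two most frequent reciprocal classes, w+ z t and w z+ t+, are the parental types, so the F1 was w+ z t / w z+ t+.
The two rarest classes, w z t and w+ z+ t+, are the double crossovers. Comparing them with the parentals, only the w allele has switched, so w is the middle locus and the order is t – w – z.
Crossovers in the w–z interval produce the single-crossover classes w+ z+ t and w z t+ (53 + 73 = 126) plus the double crossovers (18).
RF(w–z) = (126 + 18) / 1210 = 144/1210 = 0.1190 → 11.9 m.u.

11.9 m.u.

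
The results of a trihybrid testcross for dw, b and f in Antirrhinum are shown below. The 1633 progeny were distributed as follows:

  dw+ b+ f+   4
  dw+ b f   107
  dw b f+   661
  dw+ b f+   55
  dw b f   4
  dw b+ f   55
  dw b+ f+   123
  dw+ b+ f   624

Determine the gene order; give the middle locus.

The two most frequent reciprocal classes, dw+ b+ f and dw b f+, are the parental types, so the F1 was dw+ b+ f / dw b f+.
The two rarest classes, dw+ b+ f+ and dw b f, are the double crossovers. Comparing them with the parentals, only the f allele has switched, so f is the middle locus and the order is b – f – dw.

f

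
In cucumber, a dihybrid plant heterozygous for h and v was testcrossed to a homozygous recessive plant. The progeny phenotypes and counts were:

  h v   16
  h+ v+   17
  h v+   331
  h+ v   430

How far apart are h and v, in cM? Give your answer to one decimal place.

4.2 cM

The two most frequent classes, h+ v (430) and h v+ (331), are the parental types, so the F1 was h+ v / h v+.
The recombinant classes are h+ v+ and h v: 17 + 16 = 33.
Recombination frequency = 33/794 = 0.0416 ≈ 4.2%, i.e. 4.2 cM.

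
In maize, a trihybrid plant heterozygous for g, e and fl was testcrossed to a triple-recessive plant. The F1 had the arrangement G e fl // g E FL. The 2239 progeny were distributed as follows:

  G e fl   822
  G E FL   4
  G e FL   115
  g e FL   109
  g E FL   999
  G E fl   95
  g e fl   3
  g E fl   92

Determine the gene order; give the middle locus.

The two rarest classes, g e fl and G E FL, are the double crossovers. Comparing them with the parentals, only the g allele has switched, so g is the middle locus and the order is e – g – fl.

g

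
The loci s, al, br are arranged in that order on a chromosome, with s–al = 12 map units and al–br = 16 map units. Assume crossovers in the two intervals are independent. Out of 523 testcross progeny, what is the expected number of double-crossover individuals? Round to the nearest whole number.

10

Map distances give recombination frequencies of 0.120 and 0.160 for the two intervals.
With no interference, expected double-crossover frequency = 0.120 × 0.160 = 0.01920.
Expected number = 0.01920 × 523 = 10.04 ≈ 10.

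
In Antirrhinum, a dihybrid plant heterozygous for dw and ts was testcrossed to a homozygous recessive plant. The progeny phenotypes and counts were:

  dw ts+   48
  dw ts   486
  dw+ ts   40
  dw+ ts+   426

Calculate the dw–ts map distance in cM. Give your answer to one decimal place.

8.8 cM

The two most frequent classes, dw+ ts+ (426) and dw ts (486), are the parental types, so the F1 was dw+ ts+ / dw ts.
The recombinant classes are dw+ ts and dw ts+: 40 + 48 = 88.
Recombination frequency = 88/1000 = 0.0880 ≈ 8.8%, i.e. 8.8 cM.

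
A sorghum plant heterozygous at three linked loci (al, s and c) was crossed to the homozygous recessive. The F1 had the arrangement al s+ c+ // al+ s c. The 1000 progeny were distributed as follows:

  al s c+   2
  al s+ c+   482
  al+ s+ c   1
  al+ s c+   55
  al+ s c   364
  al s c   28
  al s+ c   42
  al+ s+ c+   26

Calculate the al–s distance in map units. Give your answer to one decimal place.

5.7 map units

The two rarest classes, al s c+ and al+ s+ c, are the double crossovers. Comparing them with the parentals, only the s allele has switched, so s is the middle locus and the order is c – s – al.
Crossovers in the s–al interval produce the single-crossover classes al+ s+ c+ and al s c (26 + 28 = 54) plus the double crossovers (3).
RF(s–al) = (54 + 3) / 1000 = 57/1000 = 0.0570 → 5.7 map units.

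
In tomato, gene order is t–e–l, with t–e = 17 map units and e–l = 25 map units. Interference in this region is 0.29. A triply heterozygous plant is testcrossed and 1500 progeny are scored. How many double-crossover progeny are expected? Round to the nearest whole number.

Map distances give recombination frequencies of 0.170 and 0.250 for the two intervals.
With interference 0.29 (so coincidence = 0.71), expected double-crossover frequency = 0.170 × 0.250 × 0.71 = 0.03018.
Expected number = 0.03018 × 1500 = 45.26 ≈ 45.

45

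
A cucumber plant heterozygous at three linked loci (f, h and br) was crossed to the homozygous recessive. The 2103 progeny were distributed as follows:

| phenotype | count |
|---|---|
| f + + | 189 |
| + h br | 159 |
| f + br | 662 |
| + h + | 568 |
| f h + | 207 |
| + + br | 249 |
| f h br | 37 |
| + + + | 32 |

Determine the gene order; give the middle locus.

h

The two most frequent reciprocal classes, f + br and + h +, are the parental types, so the F1 was f + br / + h +.
The two rarest classes, f h br and + + +, are the double crossovers. Comparing them with the parentals, only the h allele has switched, so h is the middle locus and the order is f – h – br.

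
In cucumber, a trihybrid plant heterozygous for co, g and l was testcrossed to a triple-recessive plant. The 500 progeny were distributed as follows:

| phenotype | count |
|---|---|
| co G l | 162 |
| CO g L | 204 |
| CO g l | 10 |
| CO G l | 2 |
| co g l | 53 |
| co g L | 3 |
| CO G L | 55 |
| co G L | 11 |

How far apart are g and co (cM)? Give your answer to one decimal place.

The two most frequent reciprocal classes, co G l and CO g L, are the parental types, so the F1 was co G l / CO g L.
The two rarest classes, CO G l and co g L, are the double crossovers. Comparing them with the parentals, only the co allele has switched, so co is the middle locus and the order is l – co – g.
Crossovers in the co–g interval produce the single-crossover classes co g l and CO G L (53 + 55 = 108) plus the double crossovers (5).
RF(co–g) = (108 + 5) / 500 = 113/500 = 0.2260 → 22.6 cM.

22.6 cM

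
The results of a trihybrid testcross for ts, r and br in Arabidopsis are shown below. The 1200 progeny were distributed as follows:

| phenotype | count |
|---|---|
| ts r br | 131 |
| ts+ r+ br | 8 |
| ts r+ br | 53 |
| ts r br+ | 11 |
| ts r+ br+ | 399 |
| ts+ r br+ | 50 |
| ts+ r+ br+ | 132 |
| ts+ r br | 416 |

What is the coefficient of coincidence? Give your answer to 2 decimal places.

0.66

The two most frequent reciprocal classes, ts+ r br and ts r+ br+, are the parental types, so the F1 was ts+ r br / ts r+ br+.
The two rarest classes, ts+ r+ br and ts r br+, are the double crossovers. Comparing them with the parentals, only the r allele has switched, so r is the middle locus and the order is br – r – ts.
br–r: (103 + 19)/1200 = 0.1017; r–ts: (263 + 19)/1200 = 0.2350.
Expected DCO frequency = 0.1017 × 0.2350 ≈ 0.02390; observed = 19/1200 ≈ 0.01583.
Coefficient of coincidence = 0.01583/0.02390 ≈ 0.66.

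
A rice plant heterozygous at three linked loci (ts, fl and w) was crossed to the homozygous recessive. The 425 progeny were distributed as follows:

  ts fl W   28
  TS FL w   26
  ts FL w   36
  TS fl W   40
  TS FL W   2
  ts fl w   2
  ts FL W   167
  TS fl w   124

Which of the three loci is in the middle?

The two most frequent reciprocal classes, ts FL W and TS fl w, are the parental types, so the F1 was ts FL W / TS fl w.
The two rarest classes, TS FL W and ts fl w, are the double crossovers. Comparing them with the parentals, only the ts allele has switched, so ts is the middle locus and the order is fl – ts – w.

ts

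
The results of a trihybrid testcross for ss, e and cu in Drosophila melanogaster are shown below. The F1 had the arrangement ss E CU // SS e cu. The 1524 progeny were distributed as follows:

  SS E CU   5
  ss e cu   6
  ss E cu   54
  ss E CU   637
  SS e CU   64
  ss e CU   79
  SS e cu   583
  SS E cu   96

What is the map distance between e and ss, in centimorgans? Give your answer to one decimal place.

12.2 centimorgans

The two rarest classes, SS E CU and ss e cu, are the double crossovers. Comparing them with the parentals, only the ss allele has switched, so ss is the middle locus and the order is cu – ss – e.
Crossovers in the ss–e interval produce the single-crossover classes ss e CU and SS E cu (79 + 96 = 175) plus the double crossovers (11).
RF(ss–e) = (175 + 11) / 1524 = 186/1524 = 0.1220 → 12.2 centimorgans.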